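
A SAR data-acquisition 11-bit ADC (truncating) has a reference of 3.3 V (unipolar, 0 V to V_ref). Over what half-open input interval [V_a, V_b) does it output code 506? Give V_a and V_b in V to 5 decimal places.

[0.81533 V, 0.81694 V)

LSB = 3.3/2^11 = 1.611 mV.
V_a = V_low + 506·LSB = 0.815332 V; V_b = V_low + 507·LSB = 0.816943 V.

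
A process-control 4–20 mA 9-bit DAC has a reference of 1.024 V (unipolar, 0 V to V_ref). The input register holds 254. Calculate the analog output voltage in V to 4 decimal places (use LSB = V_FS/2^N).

0.5080 V

LSB = 1.024 V / 2^9 = 2.000 mV.
V_out = 0 + 254 × 0.002 V = 0.508 V.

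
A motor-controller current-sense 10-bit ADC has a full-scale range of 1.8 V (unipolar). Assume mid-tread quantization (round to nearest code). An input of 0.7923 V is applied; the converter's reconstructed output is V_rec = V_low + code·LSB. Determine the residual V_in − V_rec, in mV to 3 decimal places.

Step size: 1.8 V ÷ 2^10 = 1.758 mV.
Scaled input = 450.7307 LSBs, so code = 451.
V_rec = 0 + 451·0.00175781 = 0.79277344 V.
Difference: -0.000473438 V → -0.473 mV.

-0.473 mV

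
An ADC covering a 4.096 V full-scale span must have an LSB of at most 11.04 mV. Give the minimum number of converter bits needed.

9 bits

Number of steps required ≥ 4.096 V / 11.04 mV = 371.01.
Need 2^N ≥ 371.01; 2^8 = 256, 2^9 = 512.
Minimum N = 9.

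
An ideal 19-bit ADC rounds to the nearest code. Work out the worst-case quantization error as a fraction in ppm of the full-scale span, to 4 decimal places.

Rounding → worst-case error = ½ LSB = V_FS/2^20, so 1e+06/1048576 = 0.953674 ppm of full scale.

0.9537 ppm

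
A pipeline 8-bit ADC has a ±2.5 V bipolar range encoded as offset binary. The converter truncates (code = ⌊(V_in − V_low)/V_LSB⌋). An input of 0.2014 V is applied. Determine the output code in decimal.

LSB = 5 V / 256 = 19.531 mV.
(V_in − V_low)/LSB = (0.2014 − (−2.5)) / 0.0195312 = 138.312.
⌊·⌋(138.312) = 138.

code 138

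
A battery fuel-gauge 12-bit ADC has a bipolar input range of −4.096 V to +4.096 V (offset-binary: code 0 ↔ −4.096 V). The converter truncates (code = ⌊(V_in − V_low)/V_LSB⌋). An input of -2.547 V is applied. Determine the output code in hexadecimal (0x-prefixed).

code 0x306 (decimal 774)

With 4096 levels over 8.192 V, one step is 2.000 mV.
(-2.547 − (−4.096)) / 0.002 = 774.500 LSBs.
So the output code is 774.
In hexadecimal (0x-prefixed): 0x306.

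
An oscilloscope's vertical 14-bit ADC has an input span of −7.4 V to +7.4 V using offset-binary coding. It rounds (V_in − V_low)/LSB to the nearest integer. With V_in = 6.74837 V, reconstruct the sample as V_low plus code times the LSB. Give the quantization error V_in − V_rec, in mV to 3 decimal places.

-0.336 mV

One LSB is 14.8 V / 16384 = 0.903 mV.
Scaled input = 15662.6280 LSBs, so code = 15663.
Reconstructed: 6.7487061 V.
Difference: -0.000336055 V → -0.336 mV.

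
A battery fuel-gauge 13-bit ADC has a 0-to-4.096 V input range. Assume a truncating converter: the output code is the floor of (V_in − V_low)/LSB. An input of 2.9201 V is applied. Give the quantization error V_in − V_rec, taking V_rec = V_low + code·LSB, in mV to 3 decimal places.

0.100 mV

Step size: 4.096 V ÷ 2^13 = 0.500 mV.
(V_in − V_low)/LSB = (2.9201 − 0)/0.0005 = 5840.2000 → code 5840 (floor).
Reconstructed: 2.92 V.
Error = 2.9201 − 2.92 = 0.0001 V = 0.100 mV.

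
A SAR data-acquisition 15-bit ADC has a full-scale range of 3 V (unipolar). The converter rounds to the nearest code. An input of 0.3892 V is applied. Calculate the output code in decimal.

code 4251

With 32768 levels over 3 V, one step is 91.55 µV.
Input sits at 4251.102 steps above V_low.
So the output code is 4251.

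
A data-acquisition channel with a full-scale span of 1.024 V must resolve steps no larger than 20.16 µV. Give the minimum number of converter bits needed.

Number of steps required ≥ 1.024 V / 20.16 µV = 50793.65.
Need 2^N ≥ 50793.65; 2^15 = 32768, 2^16 = 65536.
Minimum N = 16.

16 bits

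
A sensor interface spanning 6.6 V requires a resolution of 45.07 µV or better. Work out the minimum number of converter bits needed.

Number of steps required ≥ 6.6 V / 45.07 µV = 146438.87.
Need 2^N ≥ 146438.87; 2^17 = 131072, 2^18 = 262144.
Minimum N = 18.

18 bits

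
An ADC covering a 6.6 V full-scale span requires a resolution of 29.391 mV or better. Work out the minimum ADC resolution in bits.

Number of steps required ≥ 6.6 V / 29.391 mV = 224.56.
Need 2^N ≥ 224.56; 2^7 = 128, 2^8 = 256.
Minimum N = 8.

8 bits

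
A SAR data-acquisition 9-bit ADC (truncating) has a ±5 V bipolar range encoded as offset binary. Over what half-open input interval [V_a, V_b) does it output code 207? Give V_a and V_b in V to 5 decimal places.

[-0.95703 V, -0.93750 V)

LSB = 10/2^9 = 19.531 mV.
V_a = V_low + 207·LSB = -0.957031 V; V_b = V_low + 208·LSB = -0.9375 V.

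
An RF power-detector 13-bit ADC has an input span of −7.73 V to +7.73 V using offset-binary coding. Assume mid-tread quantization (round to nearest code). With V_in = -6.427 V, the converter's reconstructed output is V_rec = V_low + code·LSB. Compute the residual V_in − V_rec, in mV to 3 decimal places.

One LSB is 15.46 V / 8192 = 1.887 mV.
(-6.427 − (−7.73))/0.00188721 = 690.4383; round gives code 690.
V_rec = (−7.73) + 690·0.00188721 = -6.4278271 V.
Difference: 0.000827148 V → 0.827 mV.

0.827 mV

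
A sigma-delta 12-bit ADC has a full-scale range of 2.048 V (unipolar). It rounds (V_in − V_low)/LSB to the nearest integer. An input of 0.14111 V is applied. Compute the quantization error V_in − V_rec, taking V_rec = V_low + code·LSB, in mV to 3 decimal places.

One LSB is 2.048 V / 4096 = 0.500 mV.
Scaled input = 282.2200 LSBs, so code = 282.
V_rec = 0 + 282·0.0005 = 0.141 V.
V_in − V_rec = 0.00011 V = 0.110 mV.

0.110 mV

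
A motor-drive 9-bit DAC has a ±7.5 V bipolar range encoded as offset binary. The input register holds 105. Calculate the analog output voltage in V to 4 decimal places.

-4.4238 V

LSB = 15 V / 2^9 = 29.297 mV.
V_out = (−7.5) + 105 × 0.0292969 V = -4.42383 V.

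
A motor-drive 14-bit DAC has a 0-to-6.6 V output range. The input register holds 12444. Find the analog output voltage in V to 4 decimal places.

5.0128 V

LSB = 6.6 V / 2^14 = 402.83 µV.
V_out = 0 + 12444 × 0.000402832 V = 5.01284 V.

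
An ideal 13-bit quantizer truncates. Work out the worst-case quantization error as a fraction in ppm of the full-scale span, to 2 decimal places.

122.07 ppm

Truncating → worst-case error = 1 LSB = V_FS/2^13, so 1e+06/8192 = 122.07 ppm of full scale.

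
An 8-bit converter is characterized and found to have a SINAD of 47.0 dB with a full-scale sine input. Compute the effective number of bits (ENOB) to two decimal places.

ENOB = (SINAD − 1.76) / 6.02 = (47.0 − 1.76)/6.02 = 7.515.

7.51 bits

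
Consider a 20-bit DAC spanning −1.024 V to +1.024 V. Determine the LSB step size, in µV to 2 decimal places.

1.95 µV

Full-scale span = 2.048 V.
LSB = 2.048 / 2^20 = 2.048 / 1048576 = 1.95313e-06 V = 1.95 µV.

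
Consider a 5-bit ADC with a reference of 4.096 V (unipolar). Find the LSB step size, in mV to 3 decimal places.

128.000 mV

Full-scale span = 4.096 V.
LSB = 4.096 / 2^5 = 4.096 / 32 = 0.128 V = 128.000 mV.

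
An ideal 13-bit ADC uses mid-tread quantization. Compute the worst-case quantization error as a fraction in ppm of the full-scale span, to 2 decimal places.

Rounding → worst-case error = ½ LSB = V_FS/2^14, so 1e+06/16384 = 61.0352 ppm of full scale.

61.04 ppm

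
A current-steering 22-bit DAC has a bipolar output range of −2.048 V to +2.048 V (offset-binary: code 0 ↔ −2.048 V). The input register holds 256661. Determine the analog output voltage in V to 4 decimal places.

LSB = 4.096 V / 2^22 = 0.98 µV.
V_out = (−2.048) + 256661 × 9.76563e-07 V = -1.79735 V.

-1.7974 V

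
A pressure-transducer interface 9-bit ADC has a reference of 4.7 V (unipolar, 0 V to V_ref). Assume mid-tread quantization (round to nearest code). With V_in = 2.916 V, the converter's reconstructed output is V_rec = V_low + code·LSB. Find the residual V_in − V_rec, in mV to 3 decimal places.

LSB = 4.7/2^9 = 9.180 mV.
(V_in − V_low)/LSB = (2.916 − 0)/0.00917969 = 317.6579 → code 318 (round).
Code 318 maps back to 0 + 318×0.00917969 V = 2.9191406 V.
V_in − V_rec = -0.00314063 V = -3.141 mV.

-3.141 mV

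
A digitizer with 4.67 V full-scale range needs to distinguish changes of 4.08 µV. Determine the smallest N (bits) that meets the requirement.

Number of steps required ≥ 4.67 V / 4.08 µV = 1144607.84.
Need 2^N ≥ 1144607.84; 2^20 = 1048576, 2^21 = 2097152.
Minimum N = 21.

21 bits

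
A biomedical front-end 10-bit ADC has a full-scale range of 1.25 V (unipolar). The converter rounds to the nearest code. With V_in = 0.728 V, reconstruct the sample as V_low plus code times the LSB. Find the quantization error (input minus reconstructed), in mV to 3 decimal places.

0.461 mV

One LSB is 1.25 V / 1024 = 1.221 mV.
(V_in − V_low)/LSB = (0.728 − 0)/0.0012207 = 596.3776 → code 596 (round).
V_rec = 0 + 596·0.0012207 = 0.72753906 V.
V_in − V_rec = 0.000460937 V = 0.461 mV.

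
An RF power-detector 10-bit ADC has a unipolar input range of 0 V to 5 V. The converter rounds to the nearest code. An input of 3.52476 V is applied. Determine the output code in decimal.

code 722

With 1024 levels over 5 V, one step is 4.883 mV.
Input sits at 721.871 steps above V_low.
Round → code 722.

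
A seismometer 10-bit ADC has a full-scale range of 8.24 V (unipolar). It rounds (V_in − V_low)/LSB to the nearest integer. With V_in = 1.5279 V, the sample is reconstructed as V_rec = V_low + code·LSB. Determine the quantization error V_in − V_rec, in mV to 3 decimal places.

Step size: 8.24 V ÷ 2^10 = 8.047 mV.
Scaled input = 189.8750 LSBs, so code = 190.
Code 190 maps back to 0 + 190×0.00804688 V = 1.5289062 V.
Difference: -0.00100625 V → -1.006 mV.

-1.006 mV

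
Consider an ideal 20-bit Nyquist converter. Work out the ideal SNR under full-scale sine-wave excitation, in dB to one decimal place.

122.2 dB

SNR ≈ 6.02·N + 1.76 dB = 6.02·20 + 1.76 = 122.16 dB.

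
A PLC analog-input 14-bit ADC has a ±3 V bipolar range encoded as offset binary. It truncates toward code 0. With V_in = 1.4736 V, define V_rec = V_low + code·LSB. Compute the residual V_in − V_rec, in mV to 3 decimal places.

Step size: 6 V ÷ 2^14 = 366.21 µV.
(1.4736 − (−3))/0.000366211 = 12215.9104; ⌊·⌋ gives code 12215.
V_rec = (−3) + 12215·0.000366211 = 1.4732666 V.
Difference: 0.000333398 V → 0.333 mV.

0.333 mV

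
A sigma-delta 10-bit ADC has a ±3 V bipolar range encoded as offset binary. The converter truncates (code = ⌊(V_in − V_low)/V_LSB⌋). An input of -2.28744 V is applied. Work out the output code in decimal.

With 1024 levels over 6 V, one step is 5.859 mV.
(-2.28744 − (−3)) / 0.00585938 = 121.610 LSBs.
Floor → code 121.

code 121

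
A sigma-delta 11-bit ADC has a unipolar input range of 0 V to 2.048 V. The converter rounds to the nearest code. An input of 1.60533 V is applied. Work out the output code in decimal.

code 1605

Full-scale span = 2.048 V; LSB = 2.048/2^11 = 1.000 mV.
(1.60533 − 0) / 0.001 = 1605.330 LSBs.
Round → code 1605.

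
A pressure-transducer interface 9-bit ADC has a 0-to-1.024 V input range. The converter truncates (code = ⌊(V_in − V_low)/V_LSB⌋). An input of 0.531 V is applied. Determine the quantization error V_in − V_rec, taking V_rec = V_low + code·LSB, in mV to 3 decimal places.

1.000 mV

LSB = 1.024/2^9 = 2.000 mV.
Scaled input = 265.5000 LSBs, so code = 265.
Code 265 maps back to 0 + 265×0.002 V = 0.53 V.
Difference: 0.001 V → 1.000 mV.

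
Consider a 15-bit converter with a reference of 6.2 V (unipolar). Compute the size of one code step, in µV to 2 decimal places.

Full-scale span = 6.2 V.
LSB = 6.2 / 2^15 = 6.2 / 32768 = 0.000189209 V = 189.21 µV.

189.21 µV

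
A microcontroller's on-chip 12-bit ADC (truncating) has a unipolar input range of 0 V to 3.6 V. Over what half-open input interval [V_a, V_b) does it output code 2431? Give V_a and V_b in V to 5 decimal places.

LSB = 3.6/2^12 = 0.879 mV.
V_a = V_low + 2431·LSB = 2.13662 V; V_b = V_low + 2432·LSB = 2.1375 V.

[2.13662 V, 2.13750 V)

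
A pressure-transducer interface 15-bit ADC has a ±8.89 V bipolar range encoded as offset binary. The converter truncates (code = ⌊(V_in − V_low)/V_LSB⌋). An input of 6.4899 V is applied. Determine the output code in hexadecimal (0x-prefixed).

code 0x6EB8 (decimal 28344)

With 32768 levels over 17.78 V, one step is 0.543 mV.
Input sits at 28344.689 steps above V_low.
So the output code is 28344.
In hexadecimal (0x-prefixed): 0x6EB8.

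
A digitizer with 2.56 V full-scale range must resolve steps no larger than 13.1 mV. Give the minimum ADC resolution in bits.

Number of steps required ≥ 2.56 V / 13.1 mV = 195.42.
Need 2^N ≥ 195.42; 2^7 = 128, 2^8 = 256.
Minimum N = 8.

8 bits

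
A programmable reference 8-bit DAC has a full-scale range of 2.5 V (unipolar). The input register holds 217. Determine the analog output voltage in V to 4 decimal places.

LSB = 2.5 V / 2^8 = 9.766 mV.
V_out = 0 + 217 × 0.00976562 V = 2.11914 V.

2.1191 V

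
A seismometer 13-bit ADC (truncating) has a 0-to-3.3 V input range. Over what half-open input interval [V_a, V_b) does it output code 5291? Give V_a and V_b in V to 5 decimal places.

[2.13138 V, 2.13179 V)

LSB = 3.3/2^13 = 402.83 µV.
V_a = V_low + 5291·LSB = 2.13138 V; V_b = V_low + 5292·LSB = 2.13179 V.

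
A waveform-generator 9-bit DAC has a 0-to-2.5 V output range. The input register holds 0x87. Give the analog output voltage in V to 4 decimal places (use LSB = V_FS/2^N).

0.6592 V

LSB = 2.5 V / 2^9 = 4.883 mV.
Code 0x87 = 135 decimal.
V_out = 0 + 135 × 0.00488281 V = 0.65918 V.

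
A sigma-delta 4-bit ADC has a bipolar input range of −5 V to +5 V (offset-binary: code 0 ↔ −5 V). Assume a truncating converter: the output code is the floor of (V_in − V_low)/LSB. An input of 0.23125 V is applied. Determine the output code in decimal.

code 8

With 16 levels over 10 V, one step is 0.6250 V.
(V_in − V_low)/LSB = (0.23125 − (−5)) / 0.625 = 8.370.
⌊·⌋(8.370) = 8.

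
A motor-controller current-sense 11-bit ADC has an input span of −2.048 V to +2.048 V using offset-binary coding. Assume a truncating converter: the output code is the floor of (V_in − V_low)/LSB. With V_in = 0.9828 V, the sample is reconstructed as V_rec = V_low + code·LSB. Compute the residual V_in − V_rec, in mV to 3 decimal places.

0.800 mV

One LSB is 4.096 V / 2048 = 2.000 mV.
Scaled input = 1515.4000 LSBs, so code = 1515.
Code 1515 maps back to (−2.048) + 1515×0.002 V = 0.982 V.
Error = 0.9828 − 0.982 = 0.0008 V = 0.800 mV.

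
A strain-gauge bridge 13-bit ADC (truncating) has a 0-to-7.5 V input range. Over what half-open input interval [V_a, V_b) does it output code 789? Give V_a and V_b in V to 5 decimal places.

LSB = 7.5/2^13 = 0.916 mV.
V_a = V_low + 789·LSB = 0.722351 V; V_b = V_low + 790·LSB = 0.723267 V.

[0.72235 V, 0.72327 V)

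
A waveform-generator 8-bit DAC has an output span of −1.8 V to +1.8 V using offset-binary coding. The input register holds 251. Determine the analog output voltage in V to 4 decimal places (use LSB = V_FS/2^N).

LSB = 3.6 V / 2^8 = 14.062 mV.
V_out = (−1.8) + 251 × 0.0140625 V = 1.72969 V.

1.7297 V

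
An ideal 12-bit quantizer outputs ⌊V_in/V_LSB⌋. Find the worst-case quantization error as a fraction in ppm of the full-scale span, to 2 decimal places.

Truncating → worst-case error = 1 LSB = V_FS/2^12, so 1e+06/4096 = 244.141 ppm of full scale.

244.14 ppm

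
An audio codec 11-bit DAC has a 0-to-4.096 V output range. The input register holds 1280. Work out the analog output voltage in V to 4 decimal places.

2.5600 V

LSB = 4.096 V / 2^11 = 2.000 mV.
V_out = 0 + 1280 × 0.002 V = 2.56 V.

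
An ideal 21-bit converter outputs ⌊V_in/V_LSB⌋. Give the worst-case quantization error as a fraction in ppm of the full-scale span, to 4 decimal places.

Truncating → worst-case error = 1 LSB = V_FS/2^21, so 1e+06/2097152 = 0.476837 ppm of full scale.

0.4768 ppm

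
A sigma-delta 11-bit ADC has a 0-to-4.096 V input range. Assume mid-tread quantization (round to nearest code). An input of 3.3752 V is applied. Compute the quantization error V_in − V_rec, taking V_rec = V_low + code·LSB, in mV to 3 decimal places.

One LSB is 4.096 V / 2048 = 2.000 mV.
Scaled input = 1687.6000 LSBs, so code = 1688.
Reconstructed: 3.376 V.
V_in − V_rec = -0.0008 V = -0.800 mV.

-0.800 mV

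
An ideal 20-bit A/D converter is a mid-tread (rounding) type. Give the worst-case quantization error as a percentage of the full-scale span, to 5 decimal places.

Rounding → worst-case error = ½ LSB = V_FS/2^21, so 100/2097152 = 4.76837e-05 % of full scale.

0.00005 %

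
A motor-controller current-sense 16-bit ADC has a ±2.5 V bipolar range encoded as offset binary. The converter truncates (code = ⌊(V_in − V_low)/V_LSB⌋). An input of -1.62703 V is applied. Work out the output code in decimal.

code 11442

Full-scale span = 5 V; LSB = 5/2^16 = 76.29 µV.
(-1.62703 − (−2.5)) / 7.62939e-05 = 11442.192 LSBs.
Floor → code 11442.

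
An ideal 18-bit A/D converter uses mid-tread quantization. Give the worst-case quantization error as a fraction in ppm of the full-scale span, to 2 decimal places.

1.91 ppm

Rounding → worst-case error = ½ LSB = V_FS/2^19, so 1e+06/524288 = 1.90735 ppm of full scale.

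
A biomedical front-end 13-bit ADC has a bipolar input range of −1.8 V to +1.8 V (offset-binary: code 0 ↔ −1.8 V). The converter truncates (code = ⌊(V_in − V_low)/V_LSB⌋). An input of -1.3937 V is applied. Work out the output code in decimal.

With 8192 levels over 3.6 V, one step is 439.45 µV.
(V_in − V_low)/LSB = (-1.3937 − (−1.8)) / 0.000439453 = 924.558.
⌊·⌋(924.558) = 924.

code 924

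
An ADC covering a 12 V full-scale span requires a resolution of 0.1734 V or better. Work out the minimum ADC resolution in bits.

Number of steps required ≥ 12 V / 0.1734 V = 69.20.
Need 2^N ≥ 69.20; 2^6 = 64, 2^7 = 128.
Minimum N = 7.

7 bits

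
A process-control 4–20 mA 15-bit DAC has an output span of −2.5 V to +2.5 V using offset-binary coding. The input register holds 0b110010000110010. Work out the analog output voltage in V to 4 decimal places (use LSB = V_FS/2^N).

LSB = 5 V / 2^15 = 152.59 µV.
Code 0b110010000110010 = 25650 decimal.
V_out = (−2.5) + 25650 × 0.000152588 V = 1.41388 V.

1.4139 V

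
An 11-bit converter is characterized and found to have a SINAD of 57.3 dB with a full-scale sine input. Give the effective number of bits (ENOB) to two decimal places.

9.23 bits

ENOB = (SINAD − 1.76) / 6.02 = (57.3 − 1.76)/6.02 = 9.226.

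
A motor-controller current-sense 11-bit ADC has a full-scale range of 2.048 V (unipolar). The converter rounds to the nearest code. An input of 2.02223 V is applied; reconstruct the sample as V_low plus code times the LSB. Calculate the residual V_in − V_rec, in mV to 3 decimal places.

0.230 mV

Step size: 2.048 V ÷ 2^11 = 1.000 mV.
Scaled input = 2022.2300 LSBs, so code = 2022.
Code 2022 maps back to 0 + 2022×0.001 V = 2.022 V.
Difference: 0.00023 V → 0.230 mV.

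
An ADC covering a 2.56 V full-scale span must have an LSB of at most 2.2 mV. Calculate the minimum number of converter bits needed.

11 bits

Number of steps required ≥ 2.56 V / 2.2 mV = 1163.64.
Need 2^N ≥ 1163.64; 2^10 = 1024, 2^11 = 2048.
Minimum N = 11.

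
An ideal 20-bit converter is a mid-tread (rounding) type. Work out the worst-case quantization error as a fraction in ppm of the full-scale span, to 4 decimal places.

Rounding → worst-case error = ½ LSB = V_FS/2^21, so 1e+06/2097152 = 0.476837 ppm of full scale.

0.4768 ppm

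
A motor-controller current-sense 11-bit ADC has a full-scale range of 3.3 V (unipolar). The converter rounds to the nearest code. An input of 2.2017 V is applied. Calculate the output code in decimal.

LSB = 3.3 V / 2048 = 1.611 mV.
(2.2017 − 0) / 0.00161133 = 1366.388 LSBs.
round(1366.388) = 1366.

code 1366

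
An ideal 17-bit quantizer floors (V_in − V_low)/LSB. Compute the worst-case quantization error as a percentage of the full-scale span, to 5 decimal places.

Truncating → worst-case error = 1 LSB = V_FS/2^17, so 100/131072 = 0.000762939 % of full scale.

0.00076 %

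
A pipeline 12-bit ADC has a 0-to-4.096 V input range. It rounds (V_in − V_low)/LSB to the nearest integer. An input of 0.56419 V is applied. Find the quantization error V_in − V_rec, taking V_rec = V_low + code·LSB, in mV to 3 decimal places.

0.190 mV

One LSB is 4.096 V / 4096 = 1.000 mV.
(V_in − V_low)/LSB = (0.56419 − 0)/0.001 = 564.1900 → code 564 (round).
Code 564 maps back to 0 + 564×0.001 V = 0.564 V.
Difference: 0.00019 V → 0.190 mV.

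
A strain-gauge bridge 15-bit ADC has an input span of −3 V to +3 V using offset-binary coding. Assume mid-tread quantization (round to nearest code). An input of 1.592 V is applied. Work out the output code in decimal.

code 25078

LSB = 6 V / 32768 = 183.11 µV.
Input sits at 25078.443 steps above V_low.
round(25078.443) = 25078.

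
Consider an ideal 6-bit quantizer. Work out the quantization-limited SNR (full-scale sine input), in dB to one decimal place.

37.9 dB

SNR ≈ 6.02·N + 1.76 dB = 6.02·6 + 1.76 = 37.88 dB.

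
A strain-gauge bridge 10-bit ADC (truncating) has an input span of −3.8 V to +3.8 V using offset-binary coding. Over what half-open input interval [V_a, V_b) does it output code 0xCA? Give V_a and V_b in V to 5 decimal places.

LSB = 7.6/2^10 = 7.422 mV.
Code 0xCA = 202 decimal.
V_a = V_low + 202·LSB = -2.30078 V; V_b = V_low + 203·LSB = -2.29336 V.

[-2.30078 V, -2.29336 V)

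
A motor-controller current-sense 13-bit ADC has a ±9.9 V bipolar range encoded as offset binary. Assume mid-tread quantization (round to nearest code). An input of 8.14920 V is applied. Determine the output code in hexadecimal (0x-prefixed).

code 0x1D2C (decimal 7468)

With 8192 levels over 19.8 V, one step is 2.417 mV.
(V_in − V_low)/LSB = (8.14920 − (−9.9)) / 0.00241699 = 7467.629.
So the output code is 7468.
In hexadecimal (0x-prefixed): 0x1D2C.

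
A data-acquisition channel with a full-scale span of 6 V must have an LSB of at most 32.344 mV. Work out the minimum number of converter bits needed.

8 bits

Number of steps required ≥ 6 V / 32.344 mV = 185.51.
Need 2^N ≥ 185.51; 2^7 = 128, 2^8 = 256.
Minimum N = 8.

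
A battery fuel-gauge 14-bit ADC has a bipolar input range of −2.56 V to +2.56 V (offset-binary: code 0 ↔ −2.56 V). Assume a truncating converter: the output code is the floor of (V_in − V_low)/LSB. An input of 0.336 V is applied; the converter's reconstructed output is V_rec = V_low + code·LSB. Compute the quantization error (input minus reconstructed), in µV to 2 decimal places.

62.50 µV

One LSB is 5.12 V / 16384 = 312.50 µV.
Scaled input = 9267.2000 LSBs, so code = 9267.
V_rec = (−2.56) + 9267·0.0003125 = 0.3359375 V.
V_in − V_rec = 6.25e-05 V = 62.50 µV.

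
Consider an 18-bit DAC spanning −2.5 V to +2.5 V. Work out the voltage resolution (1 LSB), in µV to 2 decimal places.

Full-scale span = 5 V.
LSB = 5 / 2^18 = 5 / 262144 = 1.90735e-05 V = 19.07 µV.

19.07 µV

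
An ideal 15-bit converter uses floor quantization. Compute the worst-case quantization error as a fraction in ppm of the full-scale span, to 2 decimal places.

Truncating → worst-case error = 1 LSB = V_FS/2^15, so 1e+06/32768 = 30.5176 ppm of full scale.

30.52 ppm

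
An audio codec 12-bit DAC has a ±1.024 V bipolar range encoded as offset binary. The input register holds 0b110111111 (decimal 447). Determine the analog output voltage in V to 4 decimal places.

-0.8005 V

LSB = 2.048 V / 2^12 = 0.500 mV.
Code 0b110111111 = 447 decimal.
V_out = (−1.024) + 447 × 0.0005 V = -0.8005 V.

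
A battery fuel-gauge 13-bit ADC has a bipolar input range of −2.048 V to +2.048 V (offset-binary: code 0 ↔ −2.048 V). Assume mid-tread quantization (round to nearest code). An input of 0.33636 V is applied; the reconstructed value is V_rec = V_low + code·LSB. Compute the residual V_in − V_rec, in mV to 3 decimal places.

LSB = 4.096/2^13 = 0.500 mV.
(V_in − V_low)/LSB = (0.33636 − (−2.048))/0.0005 = 4768.7200 → code 4769 (round).
V_rec = (−2.048) + 4769·0.0005 = 0.3365 V.
Difference: -0.00014 V → -0.140 mV.

-0.140 mV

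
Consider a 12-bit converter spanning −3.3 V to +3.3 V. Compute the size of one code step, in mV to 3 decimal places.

1.611 mV

Full-scale span = 6.6 V.
LSB = 6.6 / 2^12 = 6.6 / 4096 = 0.00161133 V = 1.611 mV.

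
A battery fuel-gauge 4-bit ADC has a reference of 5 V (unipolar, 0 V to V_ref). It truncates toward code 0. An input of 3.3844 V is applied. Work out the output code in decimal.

LSB = 5 V / 16 = 312.500 mV.
(V_in − V_low)/LSB = (3.3844 − 0) / 0.3125 = 10.830.
So the output code is 10.

code 10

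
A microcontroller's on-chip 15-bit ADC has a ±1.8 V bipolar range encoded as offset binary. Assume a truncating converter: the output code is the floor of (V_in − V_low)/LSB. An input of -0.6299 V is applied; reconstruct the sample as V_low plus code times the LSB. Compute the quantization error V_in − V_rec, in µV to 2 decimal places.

Step size: 3.6 V ÷ 2^15 = 109.86 µV.
Scaled input = 10650.5102 LSBs, so code = 10650.
V_rec = (−1.8) + 10650·0.000109863 = -0.62995605 V.
Difference: 5.60547e-05 V → 56.05 µV.

56.05 µV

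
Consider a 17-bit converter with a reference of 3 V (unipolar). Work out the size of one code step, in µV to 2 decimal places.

22.89 µV

Full-scale span = 3 V.
LSB = 3 / 2^17 = 3 / 131072 = 2.28882e-05 V = 22.89 µV.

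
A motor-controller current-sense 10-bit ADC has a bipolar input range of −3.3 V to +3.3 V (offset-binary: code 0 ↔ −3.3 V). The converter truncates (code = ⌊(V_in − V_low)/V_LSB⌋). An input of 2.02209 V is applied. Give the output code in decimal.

With 1024 levels over 6.6 V, one step is 6.445 mV.
(2.02209 − (−3.3)) / 0.00644531 = 825.730 LSBs.
⌊·⌋(825.730) = 825.

code 825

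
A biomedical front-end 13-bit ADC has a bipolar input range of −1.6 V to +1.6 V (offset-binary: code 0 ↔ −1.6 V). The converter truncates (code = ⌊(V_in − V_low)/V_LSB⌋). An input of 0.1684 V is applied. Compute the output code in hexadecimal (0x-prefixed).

code 0x11AF (decimal 4527)

With 8192 levels over 3.2 V, one step is 390.62 µV.
Input sits at 4527.104 steps above V_low.
Floor → code 4527.
In hexadecimal (0x-prefixed): 0x11AF.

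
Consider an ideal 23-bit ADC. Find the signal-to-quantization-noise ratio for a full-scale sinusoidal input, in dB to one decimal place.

140.2 dB

SNR ≈ 6.02·N + 1.76 dB = 6.02·23 + 1.76 = 140.22 dB.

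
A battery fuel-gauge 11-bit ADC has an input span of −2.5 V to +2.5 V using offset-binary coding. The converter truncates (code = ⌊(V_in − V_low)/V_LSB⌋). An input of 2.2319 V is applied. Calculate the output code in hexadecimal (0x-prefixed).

code 0x792 (decimal 1938)

Full-scale span = 5 V; LSB = 5/2^11 = 2.441 mV.
Input sits at 1938.186 steps above V_low.
Floor → code 1938.
In hexadecimal (0x-prefixed): 0x792.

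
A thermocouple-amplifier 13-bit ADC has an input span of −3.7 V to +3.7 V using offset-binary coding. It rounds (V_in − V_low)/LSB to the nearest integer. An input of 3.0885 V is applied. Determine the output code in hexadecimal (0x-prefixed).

With 8192 levels over 7.4 V, one step is 0.903 mV.
Input sits at 7515.053 steps above V_low.
round(7515.053) = 7515.
In hexadecimal (0x-prefixed): 0x1D5B.

code 0x1D5B (decimal 7515)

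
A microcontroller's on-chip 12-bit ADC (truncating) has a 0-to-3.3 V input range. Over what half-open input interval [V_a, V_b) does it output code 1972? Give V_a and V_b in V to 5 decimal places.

LSB = 3.3/2^12 = 0.806 mV.
V_a = V_low + 1972·LSB = 1.58877 V; V_b = V_low + 1973·LSB = 1.58958 V.

[1.58877 V, 1.58958 V)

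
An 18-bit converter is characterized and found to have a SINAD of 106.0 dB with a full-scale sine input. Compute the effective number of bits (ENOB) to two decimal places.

ENOB = (SINAD − 1.76) / 6.02 = (106.0 − 1.76)/6.02 = 17.316.

17.32 bits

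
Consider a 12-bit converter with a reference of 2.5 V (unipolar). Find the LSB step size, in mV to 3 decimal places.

0.610 mV

Full-scale span = 2.5 V.
LSB = 2.5 / 2^12 = 2.5 / 4096 = 0.000610352 V = 0.610 mV.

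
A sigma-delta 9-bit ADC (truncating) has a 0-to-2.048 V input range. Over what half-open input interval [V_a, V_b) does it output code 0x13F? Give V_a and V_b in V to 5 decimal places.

LSB = 2.048/2^9 = 4.000 mV.
Code 0x13F = 319 decimal.
V_a = V_low + 319·LSB = 1.276 V; V_b = V_low + 320·LSB = 1.28 V.

[1.27600 V, 1.28000 V)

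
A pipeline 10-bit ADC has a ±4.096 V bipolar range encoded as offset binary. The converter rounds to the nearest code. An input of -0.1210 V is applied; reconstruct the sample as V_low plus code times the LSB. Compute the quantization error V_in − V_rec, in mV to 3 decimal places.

Step size: 8.192 V ÷ 2^10 = 8.000 mV.
(V_in − V_low)/LSB = (-0.1210 − (−4.096))/0.008 = 496.8750 → code 497 (round).
Reconstructed: -0.12 V.
V_in − V_rec = -0.001 V = -1.000 mV.

-1.000 mV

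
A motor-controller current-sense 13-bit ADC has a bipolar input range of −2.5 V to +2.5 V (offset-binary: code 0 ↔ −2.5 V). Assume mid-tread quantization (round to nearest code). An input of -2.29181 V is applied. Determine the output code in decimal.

code 341

With 8192 levels over 5 V, one step is 0.610 mV.
(-2.29181 − (−2.5)) / 0.000610352 = 341.098 LSBs.
So the output code is 341.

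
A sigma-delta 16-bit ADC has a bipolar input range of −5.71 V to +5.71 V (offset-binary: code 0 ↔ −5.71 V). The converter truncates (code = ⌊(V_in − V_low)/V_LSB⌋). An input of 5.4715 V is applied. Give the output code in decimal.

Full-scale span = 11.42 V; LSB = 11.42/2^16 = 174.26 µV.
(5.4715 − (−5.71)) / 0.000174255 = 64167.319 LSBs.
So the output code is 64167.

code 64167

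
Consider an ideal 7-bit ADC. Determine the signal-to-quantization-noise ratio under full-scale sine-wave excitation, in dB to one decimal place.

43.9 dB

SNR ≈ 6.02·N + 1.76 dB = 6.02·7 + 1.76 = 43.90 dB.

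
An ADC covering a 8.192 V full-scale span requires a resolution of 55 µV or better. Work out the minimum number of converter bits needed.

18 bits

Number of steps required ≥ 8.192 V / 55 µV = 148945.45.
Need 2^N ≥ 148945.45; 2^17 = 131072, 2^18 = 262144.
Minimum N = 18.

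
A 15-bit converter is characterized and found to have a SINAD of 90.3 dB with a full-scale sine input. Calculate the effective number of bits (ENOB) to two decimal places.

14.71 bits

ENOB = (SINAD − 1.76) / 6.02 = (90.3 − 1.76)/6.02 = 14.708.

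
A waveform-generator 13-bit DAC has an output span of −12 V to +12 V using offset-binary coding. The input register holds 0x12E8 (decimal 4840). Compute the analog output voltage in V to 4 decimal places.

LSB = 24 V / 2^13 = 2.930 mV.
Code 0x12E8 = 4840 decimal.
V_out = (−12) + 4840 × 0.00292969 V = 2.17969 V.

2.1797 V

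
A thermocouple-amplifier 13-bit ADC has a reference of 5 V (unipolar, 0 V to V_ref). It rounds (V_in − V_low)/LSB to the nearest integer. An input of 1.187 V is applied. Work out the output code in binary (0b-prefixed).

With 8192 levels over 5 V, one step is 0.610 mV.
(1.187 − 0) / 0.000610352 = 1944.781 LSBs.
round(1944.781) = 1945.
In binary (0b-prefixed): 0b11110011001.

code 0b11110011001 (decimal 1945)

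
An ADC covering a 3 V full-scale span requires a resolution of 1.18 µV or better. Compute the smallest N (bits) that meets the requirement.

Number of steps required ≥ 3 V / 1.18 µV = 2542372.88.
Need 2^N ≥ 2542372.88; 2^21 = 2097152, 2^22 = 4194304.
Minimum N = 22.

22 bits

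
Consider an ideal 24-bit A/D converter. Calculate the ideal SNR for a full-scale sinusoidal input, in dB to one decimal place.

146.2 dB

SNR ≈ 6.02·N + 1.76 dB = 6.02·24 + 1.76 = 146.24 dB.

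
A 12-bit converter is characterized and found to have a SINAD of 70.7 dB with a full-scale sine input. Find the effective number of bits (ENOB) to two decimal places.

11.45 bits

ENOB = (SINAD − 1.76) / 6.02 = (70.7 − 1.76)/6.02 = 11.452.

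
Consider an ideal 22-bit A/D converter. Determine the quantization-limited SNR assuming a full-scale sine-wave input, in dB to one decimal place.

SNR ≈ 6.02·N + 1.76 dB = 6.02·22 + 1.76 = 134.20 dB.

134.2 dB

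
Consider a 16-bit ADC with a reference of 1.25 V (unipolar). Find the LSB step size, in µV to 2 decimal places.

Full-scale span = 1.25 V.
LSB = 1.25 / 2^16 = 1.25 / 65536 = 1.90735e-05 V = 19.07 µV.

19.07 µV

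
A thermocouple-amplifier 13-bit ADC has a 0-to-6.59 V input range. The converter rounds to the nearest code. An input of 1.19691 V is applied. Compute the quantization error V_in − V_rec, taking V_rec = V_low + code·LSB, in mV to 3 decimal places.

-0.102 mV

One LSB is 6.59 V / 8192 = 0.804 mV.
(1.19691 − 0)/0.000804443 = 1487.8736; round gives code 1488.
V_rec = 0 + 1488·0.000804443 = 1.1970117 V.
V_in − V_rec = -0.000101719 V = -0.102 mV.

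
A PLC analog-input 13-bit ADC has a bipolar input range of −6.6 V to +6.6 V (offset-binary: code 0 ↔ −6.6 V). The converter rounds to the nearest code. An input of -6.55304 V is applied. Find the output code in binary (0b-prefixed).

code 0b11101 (decimal 29)

LSB = 13.2 V / 8192 = 1.611 mV.
Input sits at 29.144 steps above V_low.
So the output code is 29.
In binary (0b-prefixed): 0b11101.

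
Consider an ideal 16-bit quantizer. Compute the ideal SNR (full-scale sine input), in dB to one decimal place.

SNR ≈ 6.02·N + 1.76 dB = 6.02·16 + 1.76 = 98.08 dB.

98.1 dB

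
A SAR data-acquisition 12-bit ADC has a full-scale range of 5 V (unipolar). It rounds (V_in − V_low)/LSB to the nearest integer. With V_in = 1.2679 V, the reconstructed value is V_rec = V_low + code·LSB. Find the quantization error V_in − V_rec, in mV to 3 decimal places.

-0.411 mV

LSB = 5/2^12 = 1.221 mV.
(V_in − V_low)/LSB = (1.2679 − 0)/0.0012207 = 1038.6637 → code 1039 (round).
V_rec = 0 + 1039·0.0012207 = 1.2683105 V.
V_in − V_rec = -0.000410547 V = -0.411 mV.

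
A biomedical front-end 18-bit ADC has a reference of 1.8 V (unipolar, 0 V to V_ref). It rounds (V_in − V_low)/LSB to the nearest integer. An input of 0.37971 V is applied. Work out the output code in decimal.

code 55299

With 262144 levels over 1.8 V, one step is 6.87 µV.
(V_in − V_low)/LSB = (0.37971 − 0) / 6.86646e-06 = 55299.277.
round(55299.277) = 55299.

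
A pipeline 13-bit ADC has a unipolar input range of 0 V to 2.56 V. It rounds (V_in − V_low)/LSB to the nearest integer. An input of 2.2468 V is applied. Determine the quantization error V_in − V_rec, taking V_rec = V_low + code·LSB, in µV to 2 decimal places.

Step size: 2.56 V ÷ 2^13 = 312.50 µV.
(V_in − V_low)/LSB = (2.2468 − 0)/0.0003125 = 7189.7600 → code 7190 (round).
Code 7190 maps back to 0 + 7190×0.0003125 V = 2.246875 V.
V_in − V_rec = -7.5e-05 V = -75.00 µV.

-75.00 µV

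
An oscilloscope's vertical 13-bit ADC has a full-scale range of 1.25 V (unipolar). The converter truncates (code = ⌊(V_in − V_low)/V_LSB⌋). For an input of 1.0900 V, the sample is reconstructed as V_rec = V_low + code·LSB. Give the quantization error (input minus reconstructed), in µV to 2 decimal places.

64.70 µV

LSB = 1.25/2^13 = 152.59 µV.
(V_in − V_low)/LSB = (1.0900 − 0)/0.000152588 = 7143.4240 → code 7143 (floor).
Code 7143 maps back to 0 + 7143×0.000152588 V = 1.0899353 V.
V_in − V_rec = 6.46973e-05 V = 64.70 µV.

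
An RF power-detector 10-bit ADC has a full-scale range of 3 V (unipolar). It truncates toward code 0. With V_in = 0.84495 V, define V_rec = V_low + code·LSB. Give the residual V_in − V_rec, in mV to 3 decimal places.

1.200 mV

Step size: 3 V ÷ 2^10 = 2.930 mV.
(V_in − V_low)/LSB = (0.84495 − 0)/0.00292969 = 288.4096 → code 288 (floor).
V_rec = 0 + 288·0.00292969 = 0.84375 V.
V_in − V_rec = 0.0012 V = 1.200 mV.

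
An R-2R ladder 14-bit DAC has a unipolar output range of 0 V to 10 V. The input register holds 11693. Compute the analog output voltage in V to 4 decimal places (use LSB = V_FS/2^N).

LSB = 10 V / 2^14 = 0.610 mV.
V_out = 0 + 11693 × 0.000610352 V = 7.13684 V.

7.1368 V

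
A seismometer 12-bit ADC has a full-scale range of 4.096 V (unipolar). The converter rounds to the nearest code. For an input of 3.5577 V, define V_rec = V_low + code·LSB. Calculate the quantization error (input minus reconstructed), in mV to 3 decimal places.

LSB = 4.096/2^12 = 1.000 mV.
Scaled input = 3557.7000 LSBs, so code = 3558.
Reconstructed: 3.558 V.
Error = 3.5577 − 3.558 = -0.0003 V = -0.300 mV.

-0.300 mV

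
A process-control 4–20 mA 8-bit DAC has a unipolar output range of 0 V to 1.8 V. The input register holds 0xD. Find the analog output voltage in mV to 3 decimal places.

91.406 mV

LSB = 1.8 V / 2^8 = 7.031 mV.
Code 0xD = 13 decimal.
V_out = 0 + 13 × 0.00703125 V = 0.0914062 V.
= 91.406 mV.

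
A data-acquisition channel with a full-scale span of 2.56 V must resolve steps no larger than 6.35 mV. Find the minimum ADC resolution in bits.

9 bits

Number of steps required ≥ 2.56 V / 6.35 mV = 403.15.
Need 2^N ≥ 403.15; 2^8 = 256, 2^9 = 512.
Minimum N = 9.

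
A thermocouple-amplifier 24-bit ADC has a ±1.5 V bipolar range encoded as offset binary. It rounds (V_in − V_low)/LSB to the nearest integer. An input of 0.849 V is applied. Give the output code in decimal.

Full-scale span = 3 V; LSB = 3/2^24 = 0.18 µV.
(V_in − V_low)/LSB = (0.849 − (−1.5)) / 1.78814e-07 = 13136560.128.
Round → code 13136560.

code 13136560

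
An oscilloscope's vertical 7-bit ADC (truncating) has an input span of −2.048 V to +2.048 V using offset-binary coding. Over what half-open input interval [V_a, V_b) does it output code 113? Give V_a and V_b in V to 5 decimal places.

[1.56800 V, 1.60000 V)

LSB = 4.096/2^7 = 32.000 mV.
V_a = V_low + 113·LSB = 1.568 V; V_b = V_low + 114·LSB = 1.6 V.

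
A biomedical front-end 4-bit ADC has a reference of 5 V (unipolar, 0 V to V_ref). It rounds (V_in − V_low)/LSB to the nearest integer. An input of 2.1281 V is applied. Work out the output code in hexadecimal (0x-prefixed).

code 0x7 (decimal 7)

LSB = 5 V / 16 = 312.500 mV.
(V_in − V_low)/LSB = (2.1281 − 0) / 0.3125 = 6.810.
round(6.810) = 7.
In hexadecimal (0x-prefixed): 0x7.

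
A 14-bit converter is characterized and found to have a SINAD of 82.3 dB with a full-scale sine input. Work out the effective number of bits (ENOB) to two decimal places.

ENOB = (SINAD − 1.76) / 6.02 = (82.3 − 1.76)/6.02 = 13.379.

13.38 bits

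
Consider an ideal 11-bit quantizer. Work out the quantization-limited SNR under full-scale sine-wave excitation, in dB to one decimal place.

68.0 dB

SNR ≈ 6.02·N + 1.76 dB = 6.02·11 + 1.76 = 67.98 dB.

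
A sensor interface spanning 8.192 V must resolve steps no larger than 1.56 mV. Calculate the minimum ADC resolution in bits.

13 bits

Number of steps required ≥ 8.192 V / 1.56 mV = 5251.28.
Need 2^N ≥ 5251.28; 2^12 = 4096, 2^13 = 8192.
Minimum N = 13.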